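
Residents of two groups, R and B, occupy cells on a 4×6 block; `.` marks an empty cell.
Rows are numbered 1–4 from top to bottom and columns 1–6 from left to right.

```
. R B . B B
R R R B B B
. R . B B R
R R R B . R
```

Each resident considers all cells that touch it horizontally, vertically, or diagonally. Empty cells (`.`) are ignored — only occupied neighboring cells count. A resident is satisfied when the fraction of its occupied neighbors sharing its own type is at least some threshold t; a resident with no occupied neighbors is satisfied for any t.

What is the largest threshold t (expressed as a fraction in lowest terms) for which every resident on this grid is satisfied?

1/4

(1,2)R 3/4
(1,3)B 1/4
(1,5)B 4/4
(1,6)B 3/3
(2,1)R 3/3
(2,2)R 4/5
(2,3)R 3/6
(2,4)B 5/6
(2,5)B 6/7
(2,6)B 4/5
(3,2)R 6/6
(3,4)B 4/6
(3,5)B 5/7
(3,6)R 1/4
(4,1)R 2/2
(4,2)R 3/3
(4,3)R 2/4
(4,4)B 2/3
(4,6)R 1/2
The smallest same-type fraction is 1/4 at (1,3), which reduces to 1/4. Any threshold above that leaves this resident unsatisfied.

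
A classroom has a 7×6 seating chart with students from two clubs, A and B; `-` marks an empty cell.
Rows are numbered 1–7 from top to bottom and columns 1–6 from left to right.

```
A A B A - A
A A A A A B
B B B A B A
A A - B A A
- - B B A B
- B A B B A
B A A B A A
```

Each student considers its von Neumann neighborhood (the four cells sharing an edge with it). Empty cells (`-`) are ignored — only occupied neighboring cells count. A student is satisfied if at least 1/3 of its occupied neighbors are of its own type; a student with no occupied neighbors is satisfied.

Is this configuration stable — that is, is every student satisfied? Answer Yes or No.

No

(1,1)A 2/2 ok
(1,2)A 2/3 ok
(1,3)B 0/3 unhappy
(1,4)A 1/2 ok
(1,6)A 0/1 unhappy
(2,1)A 2/3 ok
(2,2)A 3/4 ok
(2,3)A 2/4 ok
(2,4)A 4/4 ok
(2,5)A 1/3 ok
(2,6)B 0/3 unhappy
(3,1)B 1/3 ok
(3,2)B 2/4 ok
(3,3)B 1/3 ok
(3,4)A 1/4 unhappy
(3,5)B 0/4 unhappy
(3,6)A 1/3 ok
(4,1)A 1/2 ok
(4,2)A 1/2 ok
(4,4)B 1/3 ok
(4,5)A 2/4 ok
(4,6)A 2/3 ok
(5,3)B 1/2 ok
(5,4)B 3/4 ok
(5,5)A 1/4 unhappy
(5,6)B 0/3 unhappy
(6,2)B 0/2 unhappy
(6,3)A 1/4 unhappy
(6,4)B 3/4 ok
(6,5)B 1/4 unhappy
(6,6)A 1/3 ok
(7,1)B 0/1 unhappy
(7,2)A 1/3 ok
(7,3)A 2/3 ok
(7,4)B 1/3 ok
(7,5)A 1/3 ok
(7,6)A 2/2 ok
For instance (1,3) has only 0/3 same-type neighbors, below 1/3.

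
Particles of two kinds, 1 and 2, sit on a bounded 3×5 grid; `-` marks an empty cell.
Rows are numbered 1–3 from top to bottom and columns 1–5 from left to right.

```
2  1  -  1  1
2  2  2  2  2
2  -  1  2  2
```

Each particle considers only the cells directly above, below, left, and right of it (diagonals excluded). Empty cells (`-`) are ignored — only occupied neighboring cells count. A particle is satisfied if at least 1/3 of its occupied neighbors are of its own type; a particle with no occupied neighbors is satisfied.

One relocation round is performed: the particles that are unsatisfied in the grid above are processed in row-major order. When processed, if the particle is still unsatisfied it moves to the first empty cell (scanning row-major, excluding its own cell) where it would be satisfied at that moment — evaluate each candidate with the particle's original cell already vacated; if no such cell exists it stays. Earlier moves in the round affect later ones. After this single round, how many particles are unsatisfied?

Initially unsatisfied (in order): (1,2), (3,3).
  (1,2) → (1,3).
  (3,3) → (1,2).
Resulting grid:
2 1 1 1 1
2 2 2 2 2
2 - - 2 2
All satisfied now.

0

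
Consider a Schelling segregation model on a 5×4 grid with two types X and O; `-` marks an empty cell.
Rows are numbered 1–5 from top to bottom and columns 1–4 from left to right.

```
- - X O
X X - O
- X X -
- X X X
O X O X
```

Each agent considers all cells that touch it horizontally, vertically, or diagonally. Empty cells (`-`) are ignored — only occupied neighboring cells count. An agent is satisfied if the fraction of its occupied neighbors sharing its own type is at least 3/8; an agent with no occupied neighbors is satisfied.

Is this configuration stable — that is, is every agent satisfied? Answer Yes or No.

Row 1: (1,3)X 1/3 unhappy · (1,4)O 1/2 ok
Row 2: (2,1)X 2/2 ok · (2,2)X 4/4 ok · (2,4)O 1/3 unhappy
Row 3: (3,2)X 5/5 ok · (3,3)X 5/6 ok
Row 4: (4,2)X 4/6 ok · (4,3)X 6/7 ok · (4,4)X 3/4 ok
Row 5: (5,1)O 0/2 unhappy · (5,2)X 2/4 ok · (5,3)O 0/5 unhappy · (5,4)X 2/3 ok
For instance (1,3) has only 1/3 same-type neighbors, below 3/8.

No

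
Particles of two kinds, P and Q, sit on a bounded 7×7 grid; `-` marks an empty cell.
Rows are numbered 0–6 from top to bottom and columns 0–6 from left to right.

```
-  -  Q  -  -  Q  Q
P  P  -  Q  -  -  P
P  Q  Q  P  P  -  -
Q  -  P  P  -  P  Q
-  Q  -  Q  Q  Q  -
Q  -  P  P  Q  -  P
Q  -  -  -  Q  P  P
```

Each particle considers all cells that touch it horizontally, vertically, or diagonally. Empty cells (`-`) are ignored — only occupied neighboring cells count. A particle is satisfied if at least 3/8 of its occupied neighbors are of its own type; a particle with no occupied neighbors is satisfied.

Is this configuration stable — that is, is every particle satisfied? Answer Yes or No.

No

Row 0: (0,2)Q 1/2 ✓ · (0,5)Q 1/2 ✓ · (0,6)Q 1/2 ✓
Row 1: (1,0)P 2/3 ✓ · (1,1)P 2/5 ✓ · (1,3)Q 2/4 ✓ · (1,6)P 0/2 ✗
Row 2: (2,0)P 2/4 ✓ · (2,1)Q 2/6 ✗ · (2,2)Q 2/6 ✗ · (2,3)P 3/5 ✓ · (2,4)P 3/4 ✓
Row 3: (3,0)Q 2/3 ✓ · (3,2)P 2/6 ✗ · (3,3)P 3/6 ✓ · (3,5)P 1/4 ✗ · (3,6)Q 1/2 ✓
Row 4: (4,1)Q 2/4 ✓ · (4,3)Q 2/6 ✗ · (4,4)Q 3/6 ✓ · (4,5)Q 3/5 ✓
Row 5: (5,0)Q 2/2 ✓ · (5,2)P 1/3 ✗ · (5,3)P 1/5 ✗ · (5,4)Q 4/6 ✓ · (5,6)P 2/3 ✓
Row 6: (6,0)Q 1/1 ✓ · (6,4)Q 1/3 ✗ · (6,5)P 2/4 ✓ · (6,6)P 2/2 ✓
For instance (1,6) has only 0/2 same-type neighbors, below 3/8.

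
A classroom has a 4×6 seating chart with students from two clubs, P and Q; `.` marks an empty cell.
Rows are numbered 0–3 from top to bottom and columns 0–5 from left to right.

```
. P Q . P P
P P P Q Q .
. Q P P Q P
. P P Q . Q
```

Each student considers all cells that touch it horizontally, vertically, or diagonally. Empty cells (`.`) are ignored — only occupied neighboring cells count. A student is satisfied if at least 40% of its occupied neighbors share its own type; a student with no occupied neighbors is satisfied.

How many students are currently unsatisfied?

6

(0,1)P 3/4 ✓
(0,2)Q 1/4 ✗
(0,4)P 1/3 ✗
(0,5)P 1/2 ✓
(1,0)P 2/3 ✓
(1,1)P 4/6 ✓
(1,2)P 4/7 ✓
(1,3)Q 3/7 ✓
(1,4)Q 2/6 ✗
(2,1)Q 0/6 ✗
(2,2)P 5/8 ✓
(2,3)P 3/7 ✓
(2,4)Q 4/6 ✓
(2,5)P 0/3 ✗
(3,1)P 2/3 ✓
(3,2)P 3/5 ✓
(3,3)Q 1/4 ✗
(3,5)Q 1/2 ✓
Unsatisfied: (0,2), (0,4), (1,4), (2,1), (2,5), (3,3) — 6 in total.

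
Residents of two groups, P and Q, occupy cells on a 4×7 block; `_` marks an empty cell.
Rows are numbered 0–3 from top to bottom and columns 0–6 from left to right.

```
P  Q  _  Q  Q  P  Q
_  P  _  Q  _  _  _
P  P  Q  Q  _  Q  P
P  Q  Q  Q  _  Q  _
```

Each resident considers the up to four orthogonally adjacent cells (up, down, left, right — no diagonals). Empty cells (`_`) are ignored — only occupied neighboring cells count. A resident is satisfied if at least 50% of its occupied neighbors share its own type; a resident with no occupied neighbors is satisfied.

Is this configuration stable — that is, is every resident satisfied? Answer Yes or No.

Row 0: (0,0)P 0/1 ✗ · (0,1)Q 0/2 ✗ · (0,3)Q 2/2 ✓ · (0,4)Q 1/2 ✓ · (0,5)P 0/2 ✗ · (0,6)Q 0/1 ✗
Row 1: (1,1)P 1/2 ✓ · (1,3)Q 2/2 ✓
Row 2: (2,0)P 2/2 ✓ · (2,1)P 2/4 ✓ · (2,2)Q 2/3 ✓ · (2,3)Q 3/3 ✓ · (2,5)Q 1/2 ✓ · (2,6)P 0/1 ✗
Row 3: (3,0)P 1/2 ✓ · (3,1)Q 1/3 ✗ · (3,2)Q 3/3 ✓ · (3,3)Q 2/2 ✓ · (3,5)Q 1/1 ✓
For instance (0,0) has only 0/1 same-type neighbors, below 1/2.

No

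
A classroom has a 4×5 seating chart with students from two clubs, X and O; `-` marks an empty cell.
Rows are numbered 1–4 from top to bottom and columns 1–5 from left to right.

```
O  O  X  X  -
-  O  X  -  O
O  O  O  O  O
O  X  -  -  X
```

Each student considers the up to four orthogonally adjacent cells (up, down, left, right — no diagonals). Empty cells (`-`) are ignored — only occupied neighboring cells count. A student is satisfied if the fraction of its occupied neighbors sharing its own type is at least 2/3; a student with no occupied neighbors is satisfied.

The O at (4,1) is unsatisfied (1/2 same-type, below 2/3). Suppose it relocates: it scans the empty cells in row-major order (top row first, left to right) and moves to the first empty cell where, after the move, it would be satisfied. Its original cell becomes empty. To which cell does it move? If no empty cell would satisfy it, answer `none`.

(2,1)

Vacating (4,1). Empty cells in order:
  (1,5): 1/2 same-type → still unsatisfied.
  (2,1): 3/3 same-type → satisfied — stop here.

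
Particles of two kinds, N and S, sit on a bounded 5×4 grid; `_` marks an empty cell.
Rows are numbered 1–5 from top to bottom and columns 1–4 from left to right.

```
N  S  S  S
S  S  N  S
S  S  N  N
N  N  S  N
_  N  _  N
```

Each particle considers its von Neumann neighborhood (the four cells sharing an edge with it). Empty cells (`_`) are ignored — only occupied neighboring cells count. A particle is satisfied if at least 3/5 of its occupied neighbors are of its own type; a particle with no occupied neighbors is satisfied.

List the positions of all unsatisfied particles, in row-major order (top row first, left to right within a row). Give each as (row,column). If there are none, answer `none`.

(1,1)N 0/2 ✗
(1,2)S 2/3 ✓
(1,3)S 2/3 ✓
(1,4)S 2/2 ✓
(2,1)S 2/3 ✓
(2,2)S 3/4 ✓
(2,3)N 1/4 ✗
(2,4)S 1/3 ✗
(3,1)S 2/3 ✓
(3,2)S 2/4 ✗
(3,3)N 2/4 ✗
(3,4)N 2/3 ✓
(4,1)N 1/2 ✗
(4,2)N 2/4 ✗
(4,3)S 0/3 ✗
(4,4)N 2/3 ✓
(5,2)N 1/1 ✓
(5,4)N 1/1 ✓

(1,1), (2,3), (2,4), (3,2), (3,3), (4,1), (4,2), (4,3)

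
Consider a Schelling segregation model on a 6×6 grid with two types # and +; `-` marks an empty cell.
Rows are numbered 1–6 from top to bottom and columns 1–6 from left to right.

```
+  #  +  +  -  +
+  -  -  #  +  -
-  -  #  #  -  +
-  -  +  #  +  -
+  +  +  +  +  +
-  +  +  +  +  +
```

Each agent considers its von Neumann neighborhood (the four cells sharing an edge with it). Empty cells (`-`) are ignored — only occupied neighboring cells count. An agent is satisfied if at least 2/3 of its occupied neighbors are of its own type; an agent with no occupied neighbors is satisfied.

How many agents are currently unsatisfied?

10

Row 1: (1,1)+ 1/2 ✗ · (1,2)# 0/2 ✗ · (1,3)+ 1/2 ✗ · (1,4)+ 1/2 ✗ · (1,6)+ 0/0 ✓
Row 2: (2,1)+ 1/1 ✓ · (2,4)# 1/3 ✗ · (2,5)+ 0/1 ✗
Row 3: (3,3)# 1/2 ✗ · (3,4)# 3/3 ✓ · (3,6)+ 0/0 ✓
Row 4: (4,3)+ 1/3 ✗ · (4,4)# 1/4 ✗ · (4,5)+ 1/2 ✗
Row 5: (5,1)+ 1/1 ✓ · (5,2)+ 3/3 ✓ · (5,3)+ 4/4 ✓ · (5,4)+ 3/4 ✓ · (5,5)+ 4/4 ✓ · (5,6)+ 2/2 ✓
Row 6: (6,2)+ 2/2 ✓ · (6,3)+ 3/3 ✓ · (6,4)+ 3/3 ✓ · (6,5)+ 3/3 ✓ · (6,6)+ 2/2 ✓
Unsatisfied: (1,1), (1,2), (1,3), (1,4), (2,4), (2,5), (3,3), (4,3), (4,4), (4,5) — 10 in total.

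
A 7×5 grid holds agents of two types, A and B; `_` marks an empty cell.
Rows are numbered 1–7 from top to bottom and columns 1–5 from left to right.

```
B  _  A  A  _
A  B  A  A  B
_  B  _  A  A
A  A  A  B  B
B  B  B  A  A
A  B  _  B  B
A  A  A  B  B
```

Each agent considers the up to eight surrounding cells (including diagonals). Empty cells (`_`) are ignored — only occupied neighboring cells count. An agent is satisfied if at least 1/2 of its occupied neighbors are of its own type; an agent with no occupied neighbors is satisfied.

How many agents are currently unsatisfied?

17

(1,1)B 1/2 satisfied
(1,3)A 3/4 satisfied
(1,4)A 3/4 satisfied
(2,1)A 0/3 not
(2,2)B 2/5 not
(2,3)A 4/6 satisfied
(2,4)A 5/6 satisfied
(2,5)B 0/4 not
(3,2)B 1/6 not
(3,4)A 4/7 satisfied
(3,5)A 2/5 not
(4,1)A 1/4 not
(4,2)A 2/6 not
(4,3)A 3/7 not
(4,4)B 2/7 not
(4,5)B 1/5 not
(5,1)B 2/5 not
(5,2)B 3/7 not
(5,3)B 4/7 satisfied
(5,4)A 2/7 not
(5,5)A 1/5 not
(6,1)A 2/5 not
(6,2)B 3/7 not
(6,4)B 4/7 satisfied
(6,5)B 3/5 satisfied
(7,1)A 2/3 satisfied
(7,2)A 3/4 satisfied
(7,3)A 1/4 not
(7,4)B 3/4 satisfied
(7,5)B 3/3 satisfied
Unsatisfied: (2,1), (2,2), (2,5), (3,2), (3,5), (4,1), (4,2), (4,3), (4,4), (4,5), (5,1), (5,2), (5,4), (5,5), (6,1), (6,2), (7,3) — 17 in total.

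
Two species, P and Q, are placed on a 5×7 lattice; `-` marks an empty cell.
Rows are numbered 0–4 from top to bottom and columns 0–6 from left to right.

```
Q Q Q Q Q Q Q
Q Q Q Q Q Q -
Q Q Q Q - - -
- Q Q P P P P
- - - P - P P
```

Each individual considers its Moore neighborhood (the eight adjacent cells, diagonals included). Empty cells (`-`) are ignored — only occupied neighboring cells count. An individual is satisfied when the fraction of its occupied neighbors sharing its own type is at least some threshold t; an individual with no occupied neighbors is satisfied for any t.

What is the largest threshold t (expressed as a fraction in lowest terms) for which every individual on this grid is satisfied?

2/5

Row 0: (0,0)Q 3/3 · (0,1)Q 5/5 · (0,2)Q 5/5 · (0,3)Q 5/5 · (0,4)Q 5/5 · (0,5)Q 4/4 · (0,6)Q 2/2
Row 1: (1,0)Q 5/5 · (1,1)Q 8/8 · (1,2)Q 8/8 · (1,3)Q 7/7 · (1,4)Q 6/6 · (1,5)Q 4/4
Row 2: (2,0)Q 4/4 · (2,1)Q 7/7 · (2,2)Q 7/8 · (2,3)Q 5/7
Row 3: (3,1)Q 4/4 · (3,2)Q 4/6 · (3,3)P 2/5 · (3,4)P 4/5 · (3,5)P 4/4 · (3,6)P 3/3
Row 4: (4,3)P 2/3 · (4,5)P 4/4 · (4,6)P 3/3
The smallest same-type fraction is 2/5 at (3,3), which reduces to 2/5. Any threshold above that leaves this individual unsatisfied.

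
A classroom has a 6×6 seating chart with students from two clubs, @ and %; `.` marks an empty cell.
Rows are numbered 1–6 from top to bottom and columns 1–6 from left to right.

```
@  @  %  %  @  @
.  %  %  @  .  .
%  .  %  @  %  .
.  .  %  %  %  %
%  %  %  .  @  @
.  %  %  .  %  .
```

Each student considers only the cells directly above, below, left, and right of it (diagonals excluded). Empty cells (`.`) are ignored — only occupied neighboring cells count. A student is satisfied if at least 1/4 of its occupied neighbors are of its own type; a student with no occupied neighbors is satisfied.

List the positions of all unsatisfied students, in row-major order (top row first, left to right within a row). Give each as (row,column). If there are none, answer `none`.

Row 1: (1,1)@ 1/1 satisfied · (1,2)@ 1/3 satisfied · (1,3)% 2/3 satisfied · (1,4)% 1/3 satisfied · (1,5)@ 1/2 satisfied · (1,6)@ 1/1 satisfied
Row 2: (2,2)% 1/2 satisfied · (2,3)% 3/4 satisfied · (2,4)@ 1/3 satisfied
Row 3: (3,1)% 0/0 satisfied · (3,3)% 2/3 satisfied · (3,4)@ 1/4 satisfied · (3,5)% 1/2 satisfied
Row 4: (4,3)% 3/3 satisfied · (4,4)% 2/3 satisfied · (4,5)% 3/4 satisfied · (4,6)% 1/2 satisfied
Row 5: (5,1)% 1/1 satisfied · (5,2)% 3/3 satisfied · (5,3)% 3/3 satisfied · (5,5)@ 1/3 satisfied · (5,6)@ 1/2 satisfied
Row 6: (6,2)% 2/2 satisfied · (6,3)% 2/2 satisfied · (6,5)% 0/1 not

(6,5)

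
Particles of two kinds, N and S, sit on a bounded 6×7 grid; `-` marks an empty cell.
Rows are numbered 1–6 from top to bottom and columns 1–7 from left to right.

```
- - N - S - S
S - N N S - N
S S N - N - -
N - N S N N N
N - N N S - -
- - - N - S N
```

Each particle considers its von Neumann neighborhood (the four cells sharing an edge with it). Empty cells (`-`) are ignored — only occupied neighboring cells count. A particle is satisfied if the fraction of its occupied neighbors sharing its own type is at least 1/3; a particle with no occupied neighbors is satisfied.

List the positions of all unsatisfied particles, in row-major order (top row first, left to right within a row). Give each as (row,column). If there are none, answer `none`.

(1,3)N 1/1 satisfied
(1,5)S 1/1 satisfied
(1,7)S 0/1 not
(2,1)S 1/1 satisfied
(2,3)N 3/3 satisfied
(2,4)N 1/2 satisfied
(2,5)S 1/3 satisfied
(2,7)N 0/1 not
(3,1)S 2/3 satisfied
(3,2)S 1/2 satisfied
(3,3)N 2/3 satisfied
(3,5)N 1/2 satisfied
(4,1)N 1/2 satisfied
(4,3)N 2/3 satisfied
(4,4)S 0/3 not
(4,5)N 2/4 satisfied
(4,6)N 2/2 satisfied
(4,7)N 1/1 satisfied
(5,1)N 1/1 satisfied
(5,3)N 2/2 satisfied
(5,4)N 2/4 satisfied
(5,5)S 0/2 not
(6,4)N 1/1 satisfied
(6,6)S 0/1 not
(6,7)N 0/1 not

(1,7), (2,7), (4,4), (5,5), (6,6), (6,7)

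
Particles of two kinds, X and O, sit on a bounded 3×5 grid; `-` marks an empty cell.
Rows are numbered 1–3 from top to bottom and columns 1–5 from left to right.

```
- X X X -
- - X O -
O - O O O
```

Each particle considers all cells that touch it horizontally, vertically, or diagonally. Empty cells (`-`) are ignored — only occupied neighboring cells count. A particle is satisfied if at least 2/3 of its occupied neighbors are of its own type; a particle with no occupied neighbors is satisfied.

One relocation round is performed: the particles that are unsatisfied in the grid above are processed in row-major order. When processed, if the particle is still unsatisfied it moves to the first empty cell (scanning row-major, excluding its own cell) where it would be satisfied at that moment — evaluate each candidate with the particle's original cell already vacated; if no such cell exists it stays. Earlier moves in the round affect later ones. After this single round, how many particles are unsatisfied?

Initially unsatisfied (in order): (2,3), (2,4).
  (2,3) → (1,1).
  (2,4) → (2,5).
Resulting grid:
X X X X -
- - - - O
O - O O O
Unsatisfied now: (1,4).

1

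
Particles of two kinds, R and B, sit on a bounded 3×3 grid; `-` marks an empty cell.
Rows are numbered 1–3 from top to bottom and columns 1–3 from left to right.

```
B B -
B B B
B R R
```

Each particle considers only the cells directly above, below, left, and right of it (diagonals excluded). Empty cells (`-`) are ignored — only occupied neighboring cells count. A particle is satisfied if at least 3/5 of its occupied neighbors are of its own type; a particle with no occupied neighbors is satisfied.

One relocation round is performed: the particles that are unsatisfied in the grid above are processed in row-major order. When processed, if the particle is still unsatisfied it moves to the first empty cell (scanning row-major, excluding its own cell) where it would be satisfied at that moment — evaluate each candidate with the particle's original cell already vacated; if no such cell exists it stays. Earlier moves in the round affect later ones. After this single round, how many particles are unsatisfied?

Initially unsatisfied (in order): (2,3), (3,1), (3,2), (3,3).
  (2,3) → (1,3).
  (3,1) → (2,3).
  (3,2): no empty cell satisfies it; stays.
  (3,3): no empty cell satisfies it; stays.
Resulting grid:
B B B
B B B
- R R
Unsatisfied now: (3,2), (3,3).

2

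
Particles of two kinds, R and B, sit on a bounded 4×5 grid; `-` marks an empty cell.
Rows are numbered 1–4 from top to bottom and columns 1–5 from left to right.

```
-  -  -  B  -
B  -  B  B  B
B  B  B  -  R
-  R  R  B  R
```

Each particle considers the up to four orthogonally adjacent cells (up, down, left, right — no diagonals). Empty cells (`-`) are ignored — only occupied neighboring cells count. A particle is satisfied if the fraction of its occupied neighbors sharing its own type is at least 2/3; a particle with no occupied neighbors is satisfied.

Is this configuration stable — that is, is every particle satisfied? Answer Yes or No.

No

(1,4)B 1/1 ✓
(2,1)B 1/1 ✓
(2,3)B 2/2 ✓
(2,4)B 3/3 ✓
(2,5)B 1/2 ✗
(3,1)B 2/2 ✓
(3,2)B 2/3 ✓
(3,3)B 2/3 ✓
(3,5)R 1/2 ✗
(4,2)R 1/2 ✗
(4,3)R 1/3 ✗
(4,4)B 0/2 ✗
(4,5)R 1/2 ✗
For instance (2,5) has only 1/2 same-type neighbors, below 2/3.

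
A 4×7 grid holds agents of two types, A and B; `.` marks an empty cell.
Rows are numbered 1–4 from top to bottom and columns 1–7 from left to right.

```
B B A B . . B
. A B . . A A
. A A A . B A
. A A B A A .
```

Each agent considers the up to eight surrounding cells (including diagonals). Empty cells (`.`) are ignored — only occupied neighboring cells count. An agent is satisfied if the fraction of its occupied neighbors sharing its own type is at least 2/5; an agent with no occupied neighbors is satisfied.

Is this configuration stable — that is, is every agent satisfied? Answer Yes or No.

(1,1)B 1/2 satisfied
(1,2)B 2/4 satisfied
(1,3)A 1/4 not
(1,4)B 1/2 satisfied
(1,7)B 0/2 not
(2,2)A 3/6 satisfied
(2,3)B 2/7 not
(2,6)A 2/4 satisfied
(2,7)A 2/4 satisfied
(3,2)A 4/5 satisfied
(3,3)A 5/7 satisfied
(3,4)A 3/5 satisfied
(3,6)B 0/5 not
(3,7)A 3/4 satisfied
(4,2)A 3/3 satisfied
(4,3)A 4/5 satisfied
(4,4)B 0/4 not
(4,5)A 2/4 satisfied
(4,6)A 2/3 satisfied
For instance (1,3) has only 1/4 same-type neighbors, below 2/5.

No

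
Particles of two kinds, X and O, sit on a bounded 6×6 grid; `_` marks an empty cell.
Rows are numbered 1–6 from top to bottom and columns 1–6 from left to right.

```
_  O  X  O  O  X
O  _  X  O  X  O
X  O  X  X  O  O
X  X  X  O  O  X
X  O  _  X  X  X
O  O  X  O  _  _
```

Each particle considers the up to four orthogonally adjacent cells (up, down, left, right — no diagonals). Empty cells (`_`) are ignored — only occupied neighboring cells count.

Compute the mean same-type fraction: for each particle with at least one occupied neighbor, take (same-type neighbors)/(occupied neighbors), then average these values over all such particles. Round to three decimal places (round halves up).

(1,2)O 0/1
(1,3)X 1/3
(1,4)O 2/3
(1,5)O 1/3
(1,6)X 0/2
(2,1)O 0/1
(2,3)X 2/3
(2,4)O 1/4
(2,5)X 0/4
(2,6)O 1/3
(3,1)X 1/3
(3,2)O 0/3
(3,3)X 3/4
(3,4)X 1/4
(3,5)O 2/4
(3,6)O 2/3
(4,1)X 3/3
(4,2)X 2/4
(4,3)X 2/3
(4,4)O 1/4
(4,5)O 2/4
(4,6)X 1/3
(5,1)X 1/3
(5,2)O 1/3
(5,4)X 1/3
(5,5)X 2/3
(5,6)X 2/2
(6,1)O 1/2
(6,2)O 2/3
(6,3)X 0/2
(6,4)O 0/2
Sum over 31 particles: 0/1 + 1/3 + 2/3 + 1/3 + 0/2 + 0/1 + 2/3 + 1/4 + 0/4 + 1/3 + 1/3 + 0/3 + 3/4 + 1/4 + 2/4 + 2/3 + 3/3 + 2/4 + 2/3 + 1/4 + 2/4 + 1/3 + 1/3 + 1/3 + 1/3 + 2/3 + 2/2 + 1/2 + 2/3 + 0/2 + 0/2 = 73/6; mean = 73/6 ÷ 31 = 73/186 = 0.392473… → 0.392.

0.392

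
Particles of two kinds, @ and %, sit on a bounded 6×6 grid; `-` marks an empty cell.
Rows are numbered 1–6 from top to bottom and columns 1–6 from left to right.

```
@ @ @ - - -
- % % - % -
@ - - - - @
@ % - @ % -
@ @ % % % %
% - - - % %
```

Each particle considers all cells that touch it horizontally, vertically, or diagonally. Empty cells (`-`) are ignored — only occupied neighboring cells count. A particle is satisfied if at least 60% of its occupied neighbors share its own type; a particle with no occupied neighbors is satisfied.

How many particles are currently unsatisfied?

Row 1: (1,1)@ 1/2 not · (1,2)@ 2/4 not · (1,3)@ 1/3 not
Row 2: (2,2)% 1/5 not · (2,3)% 1/3 not · (2,5)% 0/1 not
Row 3: (3,1)@ 1/3 not · (3,6)@ 0/2 not
Row 4: (4,1)@ 3/4 satisfied · (4,2)% 1/5 not · (4,4)@ 0/4 not · (4,5)% 3/5 satisfied
Row 5: (5,1)@ 2/4 not · (5,2)@ 2/5 not · (5,3)% 2/4 not · (5,4)% 4/5 satisfied · (5,5)% 5/6 satisfied · (5,6)% 4/4 satisfied
Row 6: (6,1)% 0/2 not · (6,5)% 4/4 satisfied · (6,6)% 3/3 satisfied
Unsatisfied: (1,1), (1,2), (1,3), (2,2), (2,3), (2,5), (3,1), (3,6), (4,2), (4,4), (5,1), (5,2), (5,3), (6,1) — 14 in total.

14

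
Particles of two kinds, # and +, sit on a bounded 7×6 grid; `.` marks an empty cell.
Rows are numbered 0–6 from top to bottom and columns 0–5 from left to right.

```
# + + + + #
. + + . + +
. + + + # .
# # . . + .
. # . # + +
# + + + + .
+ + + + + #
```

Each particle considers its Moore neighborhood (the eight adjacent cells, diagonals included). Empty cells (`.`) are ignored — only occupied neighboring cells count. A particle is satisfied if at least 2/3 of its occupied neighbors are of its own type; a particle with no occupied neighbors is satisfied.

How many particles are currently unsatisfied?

11

Row 0: (0,0)# 0/2 ✗ · (0,1)+ 3/4 ✓ · (0,2)+ 4/4 ✓ · (0,3)+ 4/4 ✓ · (0,4)+ 3/4 ✓ · (0,5)# 0/3 ✗
Row 1: (1,1)+ 5/6 ✓ · (1,2)+ 7/7 ✓ · (1,4)+ 4/6 ✓ · (1,5)+ 2/4 ✗
Row 2: (2,1)+ 3/5 ✗ · (2,2)+ 4/5 ✓ · (2,3)+ 4/5 ✓ · (2,4)# 0/4 ✗
Row 3: (3,0)# 2/3 ✓ · (3,1)# 2/4 ✗ · (3,4)+ 3/5 ✗
Row 4: (4,1)# 3/5 ✗ · (4,3)# 0/5 ✗ · (4,4)+ 4/5 ✓ · (4,5)+ 3/3 ✓
Row 5: (5,0)# 1/4 ✗ · (5,1)+ 4/6 ✓ · (5,2)+ 5/7 ✓ · (5,3)+ 6/7 ✓ · (5,4)+ 5/7 ✓
Row 6: (6,0)+ 2/3 ✓ · (6,1)+ 4/5 ✓ · (6,2)+ 5/5 ✓ · (6,3)+ 5/5 ✓ · (6,4)+ 3/4 ✓ · (6,5)# 0/2 ✗
Unsatisfied: (0,0), (0,5), (1,5), (2,1), (2,4), (3,1), (3,4), (4,1), (4,3), (5,0), (6,5) — 11 in total.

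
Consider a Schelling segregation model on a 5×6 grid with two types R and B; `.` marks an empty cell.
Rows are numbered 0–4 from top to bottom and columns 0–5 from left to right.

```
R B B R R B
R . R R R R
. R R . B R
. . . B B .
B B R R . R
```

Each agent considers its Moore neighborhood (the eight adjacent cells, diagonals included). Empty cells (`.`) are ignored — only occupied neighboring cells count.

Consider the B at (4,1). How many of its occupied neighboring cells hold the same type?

Occupied neighbors of (4,1): (4,0)=B, (4,2)=R.
Same type (B): 1 of 2.

1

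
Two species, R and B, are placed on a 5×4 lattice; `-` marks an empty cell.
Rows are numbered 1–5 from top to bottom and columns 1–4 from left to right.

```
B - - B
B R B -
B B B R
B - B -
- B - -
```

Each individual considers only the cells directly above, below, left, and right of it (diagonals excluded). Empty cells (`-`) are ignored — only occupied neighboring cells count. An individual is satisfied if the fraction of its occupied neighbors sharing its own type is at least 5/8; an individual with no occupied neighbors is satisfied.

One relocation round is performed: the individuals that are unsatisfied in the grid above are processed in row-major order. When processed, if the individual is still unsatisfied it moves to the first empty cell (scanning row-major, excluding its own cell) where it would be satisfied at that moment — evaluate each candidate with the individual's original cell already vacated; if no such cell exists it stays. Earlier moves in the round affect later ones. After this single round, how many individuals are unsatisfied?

1

Initially unsatisfied (in order): (2,2), (2,3), (3,4).
  (2,2) → (5,4).
  (2,3): now satisfied by earlier moves; stays.
  (3,4): no empty cell satisfies it; stays.
Resulting grid:
B - - B
B - B -
B B B R
B - B -
- B - R
Unsatisfied now: (3,4).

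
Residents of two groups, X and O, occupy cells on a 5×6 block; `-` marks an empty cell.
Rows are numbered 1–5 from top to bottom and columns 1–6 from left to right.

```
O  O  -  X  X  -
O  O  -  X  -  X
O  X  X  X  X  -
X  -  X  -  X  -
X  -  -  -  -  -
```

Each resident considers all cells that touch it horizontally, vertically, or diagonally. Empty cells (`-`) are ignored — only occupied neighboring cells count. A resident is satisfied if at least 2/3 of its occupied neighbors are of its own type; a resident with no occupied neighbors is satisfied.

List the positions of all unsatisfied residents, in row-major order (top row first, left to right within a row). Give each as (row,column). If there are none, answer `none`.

(3,1), (3,2)

(1,1)O 3/3 ok
(1,2)O 3/3 ok
(1,4)X 2/2 ok
(1,5)X 3/3 ok
(2,1)O 4/5 ok
(2,2)O 4/6 ok
(2,4)X 5/5 ok
(2,6)X 2/2 ok
(3,1)O 2/4 unhappy
(3,2)X 3/6 unhappy
(3,3)X 4/5 ok
(3,4)X 5/5 ok
(3,5)X 4/4 ok
(4,1)X 2/3 ok
(4,3)X 3/3 ok
(4,5)X 2/2 ok
(5,1)X 1/1 ok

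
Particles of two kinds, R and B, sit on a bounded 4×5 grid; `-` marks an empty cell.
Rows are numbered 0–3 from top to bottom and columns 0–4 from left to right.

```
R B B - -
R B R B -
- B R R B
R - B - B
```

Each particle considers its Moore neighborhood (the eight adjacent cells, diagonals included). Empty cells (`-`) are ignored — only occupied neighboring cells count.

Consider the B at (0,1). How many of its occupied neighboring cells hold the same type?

Occupied neighbors of (0,1): (0,0)=R, (0,2)=B, (1,0)=R, (1,1)=B, (1,2)=R.
Same type (B): 2 of 5.

2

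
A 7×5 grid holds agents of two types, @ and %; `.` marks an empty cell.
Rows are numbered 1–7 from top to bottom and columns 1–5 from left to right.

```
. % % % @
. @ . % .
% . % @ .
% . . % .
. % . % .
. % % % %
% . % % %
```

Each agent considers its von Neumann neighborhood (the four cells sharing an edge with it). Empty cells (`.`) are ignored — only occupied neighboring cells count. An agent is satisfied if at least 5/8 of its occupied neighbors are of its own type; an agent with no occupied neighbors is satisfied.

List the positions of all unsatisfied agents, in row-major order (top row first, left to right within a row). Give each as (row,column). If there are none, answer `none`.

(1,2), (1,5), (2,2), (2,4), (3,3), (3,4), (4,4)

Row 1: (1,2)% 1/2 not · (1,3)% 2/2 satisfied · (1,4)% 2/3 satisfied · (1,5)@ 0/1 not
Row 2: (2,2)@ 0/1 not · (2,4)% 1/2 not
Row 3: (3,1)% 1/1 satisfied · (3,3)% 0/1 not · (3,4)@ 0/3 not
Row 4: (4,1)% 1/1 satisfied · (4,4)% 1/2 not
Row 5: (5,2)% 1/1 satisfied · (5,4)% 2/2 satisfied
Row 6: (6,2)% 2/2 satisfied · (6,3)% 3/3 satisfied · (6,4)% 4/4 satisfied · (6,5)% 2/2 satisfied
Row 7: (7,1)% 0/0 satisfied · (7,3)% 2/2 satisfied · (7,4)% 3/3 satisfied · (7,5)% 2/2 satisfied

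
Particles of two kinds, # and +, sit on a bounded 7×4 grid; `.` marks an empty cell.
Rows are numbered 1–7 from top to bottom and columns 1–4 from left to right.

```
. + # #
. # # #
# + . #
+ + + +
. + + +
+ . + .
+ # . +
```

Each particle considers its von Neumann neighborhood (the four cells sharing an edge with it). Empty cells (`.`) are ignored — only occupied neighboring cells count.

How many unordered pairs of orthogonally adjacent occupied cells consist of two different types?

7

Scan each occupied cell's neighbors to the right and below so each pair is counted once.
From row 1: 2 unlike of 5 pairs (running 2/5).
From row 2: 1 unlike of 4 pairs (running 3/9).
From row 3: 3 unlike of 4 pairs (running 6/13).
From row 4: 0 unlike of 6 pairs (running 6/19).
From row 5: 0 unlike of 3 pairs (running 6/22).
From row 6: 0 unlike of 1 pairs (running 6/23).
From row 7: 1 unlike of 1 pairs (running 7/24).
Total adjacent occupied pairs: 24; unlike-type pairs: 7.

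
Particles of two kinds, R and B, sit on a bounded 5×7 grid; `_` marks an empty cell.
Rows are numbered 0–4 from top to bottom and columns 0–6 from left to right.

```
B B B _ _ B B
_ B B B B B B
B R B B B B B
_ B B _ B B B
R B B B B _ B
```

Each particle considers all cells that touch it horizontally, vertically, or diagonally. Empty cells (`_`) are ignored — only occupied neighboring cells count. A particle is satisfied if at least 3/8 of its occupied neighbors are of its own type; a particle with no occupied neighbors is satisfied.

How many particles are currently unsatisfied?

2

(0,0)B 2/2 ✓
(0,1)B 4/4 ✓
(0,2)B 4/4 ✓
(0,5)B 4/4 ✓
(0,6)B 3/3 ✓
(1,1)B 6/7 ✓
(1,2)B 6/7 ✓
(1,3)B 6/6 ✓
(1,4)B 6/6 ✓
(1,5)B 7/7 ✓
(1,6)B 5/5 ✓
(2,0)B 2/3 ✓
(2,1)R 0/6 ✗
(2,2)B 6/7 ✓
(2,3)B 7/7 ✓
(2,4)B 7/7 ✓
(2,5)B 8/8 ✓
(2,6)B 5/5 ✓
(3,1)B 5/7 ✓
(3,2)B 6/7 ✓
(3,4)B 6/6 ✓
(3,5)B 7/7 ✓
(3,6)B 4/4 ✓
(4,0)R 0/2 ✗
(4,1)B 3/4 ✓
(4,2)B 4/4 ✓
(4,3)B 4/4 ✓
(4,4)B 3/3 ✓
(4,6)B 2/2 ✓
Unsatisfied: (2,1), (4,0) — 2 in total.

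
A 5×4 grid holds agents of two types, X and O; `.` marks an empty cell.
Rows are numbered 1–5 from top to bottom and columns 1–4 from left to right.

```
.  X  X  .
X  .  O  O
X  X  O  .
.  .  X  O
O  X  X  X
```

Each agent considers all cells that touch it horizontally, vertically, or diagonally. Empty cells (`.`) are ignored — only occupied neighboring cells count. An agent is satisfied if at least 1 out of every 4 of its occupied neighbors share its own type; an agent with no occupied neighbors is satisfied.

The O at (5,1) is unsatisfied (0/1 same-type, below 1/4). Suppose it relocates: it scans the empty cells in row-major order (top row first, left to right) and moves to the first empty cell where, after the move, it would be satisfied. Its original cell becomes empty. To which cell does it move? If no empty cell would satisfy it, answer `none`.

Vacating (5,1). Empty cells in order:
  (1,1): 0/2 same-type → still unsatisfied.
  (1,4): 2/3 same-type → satisfied — stop here.

(1,4)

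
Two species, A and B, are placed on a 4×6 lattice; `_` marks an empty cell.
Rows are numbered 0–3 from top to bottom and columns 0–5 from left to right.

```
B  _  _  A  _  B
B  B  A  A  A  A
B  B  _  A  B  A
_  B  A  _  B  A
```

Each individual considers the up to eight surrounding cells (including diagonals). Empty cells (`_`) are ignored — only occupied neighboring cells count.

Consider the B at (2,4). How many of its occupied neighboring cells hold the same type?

Occupied neighbors of (2,4): (1,3)=A, (1,4)=A, (1,5)=A, (2,3)=A, (2,5)=A, (3,4)=B, (3,5)=A.
Same type (B): 1 of 7.

1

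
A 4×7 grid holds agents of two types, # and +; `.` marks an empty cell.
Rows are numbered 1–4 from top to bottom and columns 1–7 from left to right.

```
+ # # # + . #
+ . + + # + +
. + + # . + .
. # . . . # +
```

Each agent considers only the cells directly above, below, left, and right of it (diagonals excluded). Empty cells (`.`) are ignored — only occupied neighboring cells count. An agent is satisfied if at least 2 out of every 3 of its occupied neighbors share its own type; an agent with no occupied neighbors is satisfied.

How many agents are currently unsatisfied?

14

(1,1)+ 1/2 unhappy
(1,2)# 1/2 unhappy
(1,3)# 2/3 ok
(1,4)# 1/3 unhappy
(1,5)+ 0/2 unhappy
(1,7)# 0/1 unhappy
(2,1)+ 1/1 ok
(2,3)+ 2/3 ok
(2,4)+ 1/4 unhappy
(2,5)# 0/3 unhappy
(2,6)+ 2/3 ok
(2,7)+ 1/2 unhappy
(3,2)+ 1/2 unhappy
(3,3)+ 2/3 ok
(3,4)# 0/2 unhappy
(3,6)+ 1/2 unhappy
(4,2)# 0/1 unhappy
(4,6)# 0/2 unhappy
(4,7)+ 0/1 unhappy
Unsatisfied: (1,1), (1,2), (1,4), (1,5), (1,7), (2,4), (2,5), (2,7), (3,2), (3,4), (3,6), (4,2), (4,6), (4,7) — 14 in total.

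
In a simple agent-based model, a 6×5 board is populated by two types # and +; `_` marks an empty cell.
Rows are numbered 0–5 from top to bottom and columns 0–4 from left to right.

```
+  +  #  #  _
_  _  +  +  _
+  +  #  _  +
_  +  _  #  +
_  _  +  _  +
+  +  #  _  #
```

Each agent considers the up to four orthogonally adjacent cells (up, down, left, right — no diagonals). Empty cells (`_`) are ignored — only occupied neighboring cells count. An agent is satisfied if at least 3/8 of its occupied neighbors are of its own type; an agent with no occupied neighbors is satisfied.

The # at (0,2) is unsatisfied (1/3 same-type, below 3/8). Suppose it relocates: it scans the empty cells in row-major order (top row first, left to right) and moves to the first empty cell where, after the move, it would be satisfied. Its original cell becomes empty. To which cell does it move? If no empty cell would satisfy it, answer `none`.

Vacating (0,2). Empty cells in order:
  (0,4): 1/1 same-type → satisfied — stop here.

(0,4)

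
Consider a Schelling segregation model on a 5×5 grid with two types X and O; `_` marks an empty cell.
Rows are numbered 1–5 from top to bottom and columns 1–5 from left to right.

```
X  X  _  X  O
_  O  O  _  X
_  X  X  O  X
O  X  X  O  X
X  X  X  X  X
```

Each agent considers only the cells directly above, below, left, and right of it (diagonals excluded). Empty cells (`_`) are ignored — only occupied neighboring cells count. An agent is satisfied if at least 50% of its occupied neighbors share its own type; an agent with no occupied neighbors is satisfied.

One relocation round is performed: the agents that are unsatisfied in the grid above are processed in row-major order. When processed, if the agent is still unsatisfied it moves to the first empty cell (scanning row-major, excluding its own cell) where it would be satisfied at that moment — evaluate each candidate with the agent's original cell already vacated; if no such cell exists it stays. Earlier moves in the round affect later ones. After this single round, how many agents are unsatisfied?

Initially unsatisfied (in order): (1,4), (1,5), (2,2), (3,4), (4,1), (4,4).
  (1,4) → (1,3).
  (1,5) → (2,1).
  (2,2): now satisfied by earlier moves; stays.
  (3,4) → (2,4).
  (4,1) → (1,4).
  (4,4) → (1,5).
Resulting grid:
X X X O O
O O O O X
_ X X _ X
_ X X _ X
X X X X X
Unsatisfied now: (1,3), (2,5).

2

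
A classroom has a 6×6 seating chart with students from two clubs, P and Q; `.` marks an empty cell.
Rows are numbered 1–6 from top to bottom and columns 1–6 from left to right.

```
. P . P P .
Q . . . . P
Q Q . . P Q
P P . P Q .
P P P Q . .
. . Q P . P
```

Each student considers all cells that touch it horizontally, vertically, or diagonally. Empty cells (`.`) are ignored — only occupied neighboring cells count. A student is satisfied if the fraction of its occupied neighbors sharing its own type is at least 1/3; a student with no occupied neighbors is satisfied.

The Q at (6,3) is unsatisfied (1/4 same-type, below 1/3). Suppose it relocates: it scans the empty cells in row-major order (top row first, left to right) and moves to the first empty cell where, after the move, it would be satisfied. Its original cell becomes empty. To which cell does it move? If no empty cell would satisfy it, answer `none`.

(1,1)

Vacating (6,3). Empty cells in order:
  (1,1): 1/2 same-type → satisfied — stop here.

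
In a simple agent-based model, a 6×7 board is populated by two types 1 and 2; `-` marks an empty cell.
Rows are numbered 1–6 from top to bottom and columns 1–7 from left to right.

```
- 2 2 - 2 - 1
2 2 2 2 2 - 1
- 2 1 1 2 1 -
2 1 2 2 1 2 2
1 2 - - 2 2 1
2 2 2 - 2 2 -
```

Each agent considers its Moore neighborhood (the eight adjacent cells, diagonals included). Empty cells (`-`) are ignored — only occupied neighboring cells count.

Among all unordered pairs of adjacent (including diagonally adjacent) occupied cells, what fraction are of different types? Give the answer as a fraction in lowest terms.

11/27

Scan each occupied cell's neighbors to the right and below (and the two forward diagonals) so each pair is counted once.
Row 1: 2(1,2)–2(1,3)= 2(1,2)–2(2,2)= 2(1,2)–2(2,3)= 2(1,2)–2(2,1)= 2(1,3)–2(2,3)= 2(1,3)–2(2,4)= 2(1,3)–2(2,2)= 2(1,5)–2(2,5)= 2(1,5)–2(2,4)= 1(1,7)–1(2,7)=  → 0/10 unlike.
Row 2: 2(2,1)–2(2,2)= 2(2,1)–2(3,2)= 2(2,2)–2(2,3)= 2(2,2)–2(3,2)= 2(2,2)–1(3,3)≠ 2(2,3)–2(2,4)= 2(2,3)–1(3,3)≠ 2(2,3)–1(3,4)≠ 2(2,3)–2(3,2)= 2(2,4)–2(2,5)= 2(2,4)–1(3,4)≠ 2(2,4)–2(3,5)= 2(2,4)–1(3,3)≠ 2(2,5)–2(3,5)= 2(2,5)–1(3,6)≠ 2(2,5)–1(3,4)≠ 1(2,7)–1(3,6)=  → 7/17 unlike.
Row 3: 2(3,2)–1(3,3)≠ 2(3,2)–1(4,2)≠ 2(3,2)–2(4,3)= 2(3,2)–2(4,1)= 1(3,3)–1(3,4)= 1(3,3)–2(4,3)≠ 1(3,3)–2(4,4)≠ 1(3,3)–1(4,2)= 1(3,4)–2(3,5)≠ 1(3,4)–2(4,4)≠ 1(3,4)–1(4,5)= 1(3,4)–2(4,3)≠ 2(3,5)–1(3,6)≠ 2(3,5)–1(4,5)≠ 2(3,5)–2(4,6)= 2(3,5)–2(4,4)= 1(3,6)–2(4,6)≠ 1(3,6)–2(4,7)≠ 1(3,6)–1(4,5)=  → 11/19 unlike.
Row 4: 2(4,1)–1(4,2)≠ 2(4,1)–1(5,1)≠ 2(4,1)–2(5,2)= 1(4,2)–2(4,3)≠ 1(4,2)–2(5,2)≠ 1(4,2)–1(5,1)= 2(4,3)–2(4,4)= 2(4,3)–2(5,2)= 2(4,4)–1(4,5)≠ 2(4,4)–2(5,5)= 1(4,5)–2(4,6)≠ 1(4,5)–2(5,5)≠ 1(4,5)–2(5,6)≠ 2(4,6)–2(4,7)= 2(4,6)–2(5,6)= 2(4,6)–1(5,7)≠ 2(4,6)–2(5,5)= 2(4,7)–1(5,7)≠ 2(4,7)–2(5,6)=  → 10/19 unlike.
Row 5: 1(5,1)–2(5,2)≠ 1(5,1)–2(6,1)≠ 1(5,1)–2(6,2)≠ 2(5,2)–2(6,2)= 2(5,2)–2(6,3)= 2(5,2)–2(6,1)= 2(5,5)–2(5,6)= 2(5,5)–2(6,5)= 2(5,5)–2(6,6)= 2(5,6)–1(5,7)≠ 2(5,6)–2(6,6)= 2(5,6)–2(6,5)= 1(5,7)–2(6,6)≠  → 5/13 unlike.
Row 6: 2(6,1)–2(6,2)= 2(6,2)–2(6,3)= 2(6,5)–2(6,6)=  → 0/3 unlike.
Total adjacent occupied pairs: 81; unlike-type pairs: 33.
33/81 reduces to 11/27.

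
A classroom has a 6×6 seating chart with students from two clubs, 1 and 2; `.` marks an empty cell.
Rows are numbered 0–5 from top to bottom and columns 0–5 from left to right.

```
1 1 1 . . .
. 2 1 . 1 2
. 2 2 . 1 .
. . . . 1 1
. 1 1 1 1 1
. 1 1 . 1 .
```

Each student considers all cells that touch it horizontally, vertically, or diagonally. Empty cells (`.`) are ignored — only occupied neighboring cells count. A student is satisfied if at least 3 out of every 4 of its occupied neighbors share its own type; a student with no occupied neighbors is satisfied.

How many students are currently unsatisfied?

(0,0)1 1/2 ✗
(0,1)1 3/4 ✓
(0,2)1 2/3 ✗
(1,1)2 2/6 ✗
(1,2)1 2/5 ✗
(1,4)1 1/2 ✗
(1,5)2 0/2 ✗
(2,1)2 2/3 ✗
(2,2)2 2/3 ✗
(2,4)1 3/4 ✓
(3,4)1 5/5 ✓
(3,5)1 4/4 ✓
(4,1)1 3/3 ✓
(4,2)1 4/4 ✓
(4,3)1 5/5 ✓
(4,4)1 5/5 ✓
(4,5)1 4/4 ✓
(5,1)1 3/3 ✓
(5,2)1 4/4 ✓
(5,4)1 3/3 ✓
Unsatisfied: (0,0), (0,2), (1,1), (1,2), (1,4), (1,5), (2,1), (2,2) — 8 in total.

8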